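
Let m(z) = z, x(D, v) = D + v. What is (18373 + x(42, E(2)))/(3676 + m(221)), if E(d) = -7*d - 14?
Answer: 2043/433 ≈ 4.7182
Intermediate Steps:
E(d) = -14 - 7*d
(18373 + x(42, E(2)))/(3676 + m(221)) = (18373 + (42 + (-14 - 7*2)))/(3676 + 221) = (18373 + (42 + (-14 - 14)))/3897 = (18373 + (42 - 28))*(1/3897) = (18373 + 14)*(1/3897) = 18387*(1/3897) = 2043/433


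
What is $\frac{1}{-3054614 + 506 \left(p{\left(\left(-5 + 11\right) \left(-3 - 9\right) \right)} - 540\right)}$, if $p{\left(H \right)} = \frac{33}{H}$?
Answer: $- \frac{12}{39937031} \approx -3.0047 \cdot 10^{-7}$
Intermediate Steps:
$\frac{1}{-3054614 + 506 \left(p{\left(\left(-5 + 11\right) \left(-3 - 9\right) \right)} - 540\right)} = \frac{1}{-3054614 + 506 \left(\frac{33}{\left(-5 + 11\right) \left(-3 - 9\right)} - 540\right)} = \frac{1}{-3054614 + 506 \left(\frac{33}{6 \left(-12\right)} - 540\right)} = \frac{1}{-3054614 + 506 \left(\frac{33}{-72} - 540\right)} = \frac{1}{-3054614 + 506 \left(33 \left(- \frac{1}{72}\right) - 540\right)} = \frac{1}{-3054614 + 506 \left(- \frac{11}{24} - 540\right)} = \frac{1}{-3054614 + 506 \left(- \frac{12971}{24}\right)} = \frac{1}{-3054614 - \frac{3281663}{12}} = \frac{1}{- \frac{39937031}{12}} = - \frac{12}{39937031}$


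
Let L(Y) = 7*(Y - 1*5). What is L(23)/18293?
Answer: 126/18293 ≈ 0.0068879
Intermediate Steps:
L(Y) = -35 + 7*Y (L(Y) = 7*(Y - 5) = 7*(-5 + Y) = -35 + 7*Y)
L(23)/18293 = (-35 + 7*23)/18293 = (-35 + 161)*(1/18293) = 126*(1/18293) = 126/18293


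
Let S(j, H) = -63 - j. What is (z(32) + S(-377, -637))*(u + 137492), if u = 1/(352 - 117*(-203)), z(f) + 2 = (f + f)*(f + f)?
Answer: 14607978336216/24103 ≈ 6.0606e+8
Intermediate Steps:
z(f) = -2 + 4*f² (z(f) = -2 + (f + f)*(f + f) = -2 + (2*f)*(2*f) = -2 + 4*f²)
u = 1/24103 (u = 1/(352 + 23751) = 1/24103 ≈ 4.1489e-5)
(z(32) + S(-377, -637))*(u + 137492) = ((-2 + 4*32²) + (-63 - 1*(-377)))*(1/24103 + 137492) = ((-2 + 4*1024) + (-63 + 377))*(3313969677/24103) = ((-2 + 4096) + 314)*(3313969677/24103) = (4094 + 314)*(3313969677/24103) = 4408*(3313969677/24103) = 14607978336216/24103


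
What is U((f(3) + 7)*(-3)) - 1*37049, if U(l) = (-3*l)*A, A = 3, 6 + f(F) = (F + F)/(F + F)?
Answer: -36995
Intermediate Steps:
f(F) = -5 (f(F) = -6 + (F + F)/(F + F) = -6 + (2*F)/((2*F)) = -6 + (2*F)*(1/(2*F)) = -6 + 1 = -5)
U(l) = -9*l (U(l) = -3*l*3 = -9*l)
U((f(3) + 7)*(-3)) - 1*37049 = -9*(-5 + 7)*(-3) - 1*37049 = -18*(-3) - 37049 = -9*(-6) - 37049 = 54 - 37049 = -36995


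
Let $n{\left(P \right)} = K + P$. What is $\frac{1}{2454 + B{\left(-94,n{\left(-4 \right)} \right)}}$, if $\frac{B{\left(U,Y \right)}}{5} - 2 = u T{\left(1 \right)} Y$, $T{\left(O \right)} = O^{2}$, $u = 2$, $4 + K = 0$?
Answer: $\frac{1}{2384} \approx 0.00041946$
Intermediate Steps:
$K = -4$ ($K = -4 + 0 = -4$)
$n{\left(P \right)} = -4 + P$
$B{\left(U,Y \right)} = 10 + 10 Y$ ($B{\left(U,Y \right)} = 10 + 5 \cdot 2 \cdot 1^{2} Y = 10 + 5 \cdot 2 \cdot 1 Y = 10 + 5 \cdot 2 Y = 10 + 10 Y$)
$\frac{1}{2454 + B{\left(-94,n{\left(-4 \right)} \right)}} = \frac{1}{2454 + \left(10 + 10 \left(-4 - 4\right)\right)} = \frac{1}{2454 + \left(10 + 10 \left(-8\right)\right)} = \frac{1}{2454 + \left(10 - 80\right)} = \frac{1}{2454 - 70} = \frac{1}{2384}$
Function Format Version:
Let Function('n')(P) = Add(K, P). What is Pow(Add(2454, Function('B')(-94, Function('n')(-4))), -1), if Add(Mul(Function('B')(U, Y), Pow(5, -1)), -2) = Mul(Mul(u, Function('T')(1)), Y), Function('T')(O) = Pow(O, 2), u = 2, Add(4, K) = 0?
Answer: Rational(1, 2384) ≈ 0.00041946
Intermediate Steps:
K = -4 (K = Add(-4, 0) = -4)
Function('n')(P) = Add(-4, P)
Function('B')(U, Y) = Add(10, Mul(10, Y)) (Function('B')(U, Y) = Add(10, Mul(5, Mul(Mul(2, Pow(1, 2)), Y))) = Add(10, Mul(5, Mul(Mul(2, 1), Y))) = Add(10, Mul(5, Mul(2, Y))) = Add(10, Mul(10, Y)))
Pow(Add(2454, Function('B')(-94, Function('n')(-4))), -1) = Pow(Add(2454, Add(10, Mul(10, Add(-4, -4)))), -1) = Pow(Add(2454, Add(10, Mul(10, -8))), -1) = Pow(Add(2454, Add(10, -80)), -1) = Pow(Add(2454, -70), -1) = Pow(2384, -1) = Rational(1, 2384)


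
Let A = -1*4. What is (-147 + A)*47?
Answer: -7097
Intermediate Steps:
A = -4
(-147 + A)*47 = (-147 - 4)*47 = -151*47 = -7097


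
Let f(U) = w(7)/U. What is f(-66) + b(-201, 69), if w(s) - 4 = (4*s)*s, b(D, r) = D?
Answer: -6733/33 ≈ -204.03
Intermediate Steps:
w(s) = 4 + 4*s² (w(s) = 4 + (4*s)*s = 4 + 4*s²)
f(U) = 200/U (f(U) = (4 + 4*7²)/U = (4 + 4*49)/U = (4 + 196)/U = 200/U)
f(-66) + b(-201, 69) = 200/(-66) - 201 = 200*(-1/66) - 201 = -100/33 - 201 = -6733/33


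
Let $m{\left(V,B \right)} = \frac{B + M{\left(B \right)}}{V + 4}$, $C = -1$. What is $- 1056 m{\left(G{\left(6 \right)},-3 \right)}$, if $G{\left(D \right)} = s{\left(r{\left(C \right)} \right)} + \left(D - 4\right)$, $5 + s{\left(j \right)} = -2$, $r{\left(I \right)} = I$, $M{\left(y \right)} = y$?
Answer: $-6336$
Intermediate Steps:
$s{\left(j \right)} = -7$ ($s{\left(j \right)} = -5 - 2 = -7$)
$G{\left(D \right)} = -11 + D$ ($G{\left(D \right)} = -7 + \left(D - 4\right) = -7 + \left(-4 + D\right) = -11 + D$)
$m{\left(V,B \right)} = \frac{2 B}{4 + V}$ ($m{\left(V,B \right)} = \frac{B + B}{V + 4} = \frac{2 B}{4 + V}$)
$- 1056 m{\left(G{\left(6 \right)},-3 \right)} = - 1056 \cdot 2 \left(-3\right) \frac{1}{4 + \left(-11 + 6\right)} = - 1056 \cdot 2 \left(-3\right) \frac{1}{4 - 5} = - 1056 \cdot 2 \left(-3\right) \frac{1}{-1} = - 1056 \cdot 2 \left(-3\right) \left(-1\right) = \left(-1056\right) 6 = -6336$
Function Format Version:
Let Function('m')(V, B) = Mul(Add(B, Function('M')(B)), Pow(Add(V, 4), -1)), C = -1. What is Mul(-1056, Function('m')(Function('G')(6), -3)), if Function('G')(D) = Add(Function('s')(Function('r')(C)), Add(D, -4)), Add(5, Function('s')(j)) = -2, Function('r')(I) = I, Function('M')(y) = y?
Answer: -6336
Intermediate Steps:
Function('s')(j) = -7 (Function('s')(j) = Add(-5, -2) = -7)
Function('G')(D) = Add(-11, D) (Function('G')(D) = Add(-7, Add(D, -4)) = Add(-7, Add(-4, D)) = Add(-11, D))
Function('m')(V, B) = Mul(2, B, Pow(Add(4, V), -1)) (Function('m')(V, B) = Mul(Add(B, B), Pow(Add(V, 4), -1)) = Mul(Mul(2, B), Pow(Add(4, V), -1)) = Mul(2, B, Pow(Add(4, V), -1)))
Mul(-1056, Function('m')(Function('G')(6), -3)) = Mul(-1056, Mul(2, -3, Pow(Add(4, Add(-11, 6)), -1))) = Mul(-1056, Mul(2, -3, Pow(Add(4, -5), -1))) = Mul(-1056, Mul(2, -3, Pow(-1, -1))) = Mul(-1056, Mul(2, -3, -1)) = Mul(-1056, 6) = -6336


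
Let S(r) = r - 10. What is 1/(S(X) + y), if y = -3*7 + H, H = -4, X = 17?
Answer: -1/18 ≈ -0.055556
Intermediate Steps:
S(r) = -10 + r
y = -25 (y = -3*7 - 4 = -21 - 4 = -25)
1/(S(X) + y) = 1/((-10 + 17) - 25) = 1/(7 - 25) = 1/(-18) = -1/18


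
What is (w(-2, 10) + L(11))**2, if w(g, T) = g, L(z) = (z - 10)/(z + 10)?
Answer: 1681/441 ≈ 3.8118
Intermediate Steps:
L(z) = (-10 + z)/(10 + z)
(w(-2, 10) + L(11))**2 = (-2 + (-10 + 11)/(10 + 11))**2 = (-2 + 1/21)**2 = (-41/21)**2 = 1681/441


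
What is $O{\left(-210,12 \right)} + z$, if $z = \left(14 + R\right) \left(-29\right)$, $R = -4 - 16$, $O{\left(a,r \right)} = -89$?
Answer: $85$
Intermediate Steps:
$R = -20$
$z = 174$ ($z = \left(14 - 20\right) \left(-29\right) = \left(-6\right) \left(-29\right) = 174$)
$O{\left(-210,12 \right)} + z = -89 + 174 = 85$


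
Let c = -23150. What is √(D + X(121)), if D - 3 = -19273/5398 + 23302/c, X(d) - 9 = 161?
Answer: √26300817466458698/12496370 ≈ 12.978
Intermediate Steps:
X(d) = 170 (X(d) = 9 + 161 = 170)
D = -98531523/62481850 (D = 3 + (-19273/5398 + 23302/(-23150)) = 3 + (-19273*1/5398 + 23302*(-1/23150)) = 3 + (-19273/5398 - 11651/11575) = 3 - 285977073/62481850 = -98531523/62481850 ≈ -1.5770)
√(D + X(121)) = √(-98531523/62481850 + 170) = √(10523382977/62481850) = √26300817466458698/12496370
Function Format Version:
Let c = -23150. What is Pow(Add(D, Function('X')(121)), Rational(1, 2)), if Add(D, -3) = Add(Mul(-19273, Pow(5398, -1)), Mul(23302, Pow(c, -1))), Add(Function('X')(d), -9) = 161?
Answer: Mul(Rational(1, 12496370), Pow(26300817466458698, Rational(1, 2))) ≈ 12.978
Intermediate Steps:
Function('X')(d) = 170 (Function('X')(d) = Add(9, 161) = 170)
D = Rational(-98531523, 62481850) (D = Add(3, Add(Mul(-19273, Pow(5398, -1)), Mul(23302, Pow(-23150, -1)))) = Add(3, Add(Mul(-19273, Rational(1, 5398)), Mul(23302, Rational(-1, 23150)))) = Add(3, Add(Rational(-19273, 5398), Rational(-11651, 11575))) = Add(3, Rational(-285977073, 62481850)) = Rational(-98531523, 62481850) ≈ -1.5770)
Pow(Add(D, Function('X')(121)), Rational(1, 2)) = Pow(Add(Rational(-98531523, 62481850), 170), Rational(1, 2)) = Pow(Rational(10523382977, 62481850), Rational(1, 2)) = Mul(Rational(1, 12496370), Pow(26300817466458698, Rational(1, 2)))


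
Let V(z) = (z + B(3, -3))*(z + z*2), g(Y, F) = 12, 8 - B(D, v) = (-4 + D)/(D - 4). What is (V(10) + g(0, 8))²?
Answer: 272484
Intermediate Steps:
B(D, v) = 7 (B(D, v) = 8 - (-4 + D)/(D - 4) = 8 - (-4 + D)/(-4 + D) = 8 - 1*1 = 8 - 1 = 7)
V(z) = 3*z*(7 + z) (V(z) = (z + 7)*(z + z*2) = (7 + z)*(z + 2*z) = (7 + z)*(3*z) = 3*z*(7 + z))
(V(10) + g(0, 8))² = (3*10*(7 + 10) + 12)² = (3*10*17 + 12)² = (510 + 12)² = 522² = 272484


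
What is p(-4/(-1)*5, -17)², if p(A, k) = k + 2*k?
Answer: 2601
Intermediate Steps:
p(A, k) = 3*k
p(-4/(-1)*5, -17)² = (3*(-17))² = (-51)² = 2601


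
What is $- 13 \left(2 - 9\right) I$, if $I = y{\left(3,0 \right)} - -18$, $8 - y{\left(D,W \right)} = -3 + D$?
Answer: $2366$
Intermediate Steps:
$y{\left(D,W \right)} = 11 - D$ ($y{\left(D,W \right)} = 8 - \left(-3 + D\right) = 11 - D$)
$I = 26$ ($I = \left(11 - 3\right) - -18 = \left(11 - 3\right) + 18 = 8 + 18 = 26$)
$- 13 \left(2 - 9\right) I = - 13 \left(2 - 9\right) 26 = \left(-13\right) \left(-7\right) 26 = 91 \cdot 26 = 2366$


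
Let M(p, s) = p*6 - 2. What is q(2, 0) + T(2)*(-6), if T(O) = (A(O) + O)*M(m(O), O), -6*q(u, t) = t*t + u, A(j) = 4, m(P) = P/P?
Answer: -433/3 ≈ -144.33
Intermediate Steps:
m(P) = 1
M(p, s) = -2 + 6*p (M(p, s) = 6*p - 2 = -2 + 6*p)
q(u, t) = -u/6 - t**2/6 (q(u, t) = -(t*t + u)/6 = -(t**2 + u)/6 = -(u + t**2)/6 = -u/6 - t**2/6)
T(O) = 16 + 4*O (T(O) = (4 + O)*(-2 + 6*1) = (4 + O)*(-2 + 6) = (4 + O)*4 = 16 + 4*O)
q(2, 0) + T(2)*(-6) = (-1/6*2 - 1/6*0**2) + (16 + 4*2)*(-6) = (-1/3 - 1/6*0) + (16 + 8)*(-6) = (-1/3 + 0) + 24*(-6) = -1/3 - 144 = -433/3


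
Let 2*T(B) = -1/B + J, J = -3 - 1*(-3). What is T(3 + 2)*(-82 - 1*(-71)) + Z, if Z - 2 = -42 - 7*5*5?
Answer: -2139/10 ≈ -213.90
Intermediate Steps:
J = 0 (J = -3 + 3 = 0)
Z = -215 (Z = 2 + (-42 - 7*5*5) = 2 + (-42 - 35*5) = 2 + (-42 - 1*175) = 2 + (-42 - 175) = 2 - 217 = -215)
T(B) = -1/(2*B) (T(B) = (-1/B + 0)/2 = (-1/B)/2 = -1/(2*B))
T(3 + 2)*(-82 - 1*(-71)) + Z = (-1/(2*(3 + 2)))*(-82 - 1*(-71)) - 215 = (-1/2/5)*(-82 + 71) - 215 = -1/2*1/5*(-11) - 215 = -1/10*(-11) - 215 = 11/10 - 215 = -2139/10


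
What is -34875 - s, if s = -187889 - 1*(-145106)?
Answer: 7908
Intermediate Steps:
s = -42783 (s = -187889 + 145106 = -42783)
-34875 - s = -34875 - 1*(-42783) = -34875 + 42783 = 7908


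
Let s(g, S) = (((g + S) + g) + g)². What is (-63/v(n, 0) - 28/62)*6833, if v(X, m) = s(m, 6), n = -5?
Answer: -1865409/124 ≈ -15044.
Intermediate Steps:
s(g, S) = (S + 3*g)² (s(g, S) = (((S + g) + g) + g)² = ((S + 2*g) + g)² = (S + 3*g)²)
v(X, m) = (6 + 3*m)²
(-63/v(n, 0) - 28/62)*6833 = (-63*1/(9*(2 + 0)²) - 28/62)*6833 = (-63/(9*2²) - 28*1/62)*6833 = (-63/(9*4) - 14/31)*6833 = (-63/36 - 14/31)*6833 = (-63*1/36 - 14/31)*6833 = (-7/4 - 14/31)*6833 = -273/124*6833 = -1865409/124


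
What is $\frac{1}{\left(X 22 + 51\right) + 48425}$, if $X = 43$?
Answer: $\frac{1}{49422} \approx 2.0234 \cdot 10^{-5}$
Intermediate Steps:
$\frac{1}{\left(X 22 + 51\right) + 48425} = \frac{1}{\left(43 \cdot 22 + 51\right) + 48425} = \frac{1}{\left(946 + 51\right) + 48425} = \frac{1}{997 + 48425} = \frac{1}{49422}$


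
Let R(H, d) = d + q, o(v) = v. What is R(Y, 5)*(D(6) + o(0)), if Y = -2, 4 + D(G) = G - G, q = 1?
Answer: -24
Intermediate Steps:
D(G) = -4 (D(G) = -4 + (G - G) = -4 + 0 = -4)
R(H, d) = 1 + d (R(H, d) = d + 1 = 1 + d)
R(Y, 5)*(D(6) + o(0)) = (1 + 5)*(-4 + 0) = 6*(-4) = -24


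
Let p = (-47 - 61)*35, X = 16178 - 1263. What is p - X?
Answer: -18695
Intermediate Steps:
X = 14915
p = -3780 (p = -108*35 = -3780)
p - X = -3780 - 1*14915 = -3780 - 14915 = -18695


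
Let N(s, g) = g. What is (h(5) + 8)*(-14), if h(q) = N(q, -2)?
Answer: -84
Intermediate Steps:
h(q) = -2
(h(5) + 8)*(-14) = (-2 + 8)*(-14) = 6*(-14) = -84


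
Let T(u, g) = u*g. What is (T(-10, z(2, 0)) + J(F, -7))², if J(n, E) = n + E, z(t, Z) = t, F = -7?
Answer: 1156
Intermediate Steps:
T(u, g) = g*u
J(n, E) = E + n
(T(-10, z(2, 0)) + J(F, -7))² = (2*(-10) + (-7 - 7))² = (-20 - 14)² = (-34)² = 1156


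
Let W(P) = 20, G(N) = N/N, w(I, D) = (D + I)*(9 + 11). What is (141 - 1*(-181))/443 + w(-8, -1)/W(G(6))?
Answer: -3665/443 ≈ -8.2731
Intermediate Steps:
w(I, D) = 20*D + 20*I (w(I, D) = (D + I)*20 = 20*D + 20*I)
G(N) = 1
(141 - 1*(-181))/443 + w(-8, -1)/W(G(6)) = (141 - 1*(-181))/443 + (20*(-1) + 20*(-8))/20 = (141 + 181)*(1/443) + (-20 - 160)*(1/20) = 322*(1/443) - 180*1/20 = 322/443 - 9 = -3665/443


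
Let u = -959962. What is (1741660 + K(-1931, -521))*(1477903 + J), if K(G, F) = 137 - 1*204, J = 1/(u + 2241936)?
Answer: 3299679954430313139/1281974 ≈ 2.5739e+12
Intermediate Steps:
J = 1/1281974 (J = 1/(-959962 + 2241936) = 1/1281974 ≈ 7.8005e-7)
K(G, F) = -67 (K(G, F) = 137 - 204 = -67)
(1741660 + K(-1931, -521))*(1477903 + J) = (1741660 - 67)*(1477903 + 1/1281974) = 1741593*(1894633220523/1281974) = 3299679954430313139/1281974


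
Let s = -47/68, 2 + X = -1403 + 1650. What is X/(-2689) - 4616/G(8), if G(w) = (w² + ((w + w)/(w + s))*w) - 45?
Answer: -6173420743/48797283 ≈ -126.51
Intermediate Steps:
X = 245 (X = -2 + (-1403 + 1650) = -2 + 247 = 245)
s = -47/68 (s = -47*1/68 = -47/68 ≈ -0.69118)
G(w) = -45 + w² + 2*w²/(-47/68 + w) (G(w) = (w² + ((w + w)/(w - 47/68))*w) - 45 = (w² + ((2*w)/(-47/68 + w))*w) - 45 = (w² + (2*w/(-47/68 + w))*w) - 45 = (w² + 2*w²/(-47/68 + w)) - 45 = -45 + w² + 2*w²/(-47/68 + w))
X/(-2689) - 4616/G(8) = 245/(-2689) - 4616*(-47 + 68*8)/(2115 - 3060*8 + 68*8³ + 89*8²) = 245*(-1/2689) - 4616*(-47 + 544)/(2115 - 24480 + 68*512 + 89*64) = -245/2689 - 4616*497/(2115 - 24480 + 34816 + 5696) = -245/2689 - 4616/((1/497)*18147) = -245/2689 - 4616/18147/497 = -245/2689 - 4616*497/18147 = -245/2689 - 2294152/18147 = -6173420743/48797283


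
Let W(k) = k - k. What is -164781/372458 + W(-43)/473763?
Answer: -164781/372458 ≈ -0.44241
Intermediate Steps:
W(k) = 0
-164781/372458 + W(-43)/473763 = -164781/372458 + 0/473763 = -164781*1/372458 + 0*(1/473763) = -164781/372458 + 0 = -164781/372458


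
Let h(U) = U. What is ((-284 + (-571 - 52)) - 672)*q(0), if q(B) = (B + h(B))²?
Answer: 0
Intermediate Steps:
q(B) = 4*B² (q(B) = (B + B)² = (2*B)² = 4*B²)
((-284 + (-571 - 52)) - 672)*q(0) = ((-284 + (-571 - 52)) - 672)*(4*0²) = ((-284 - 623) - 672)*(4*0) = (-907 - 672)*0 = -1579*0 = 0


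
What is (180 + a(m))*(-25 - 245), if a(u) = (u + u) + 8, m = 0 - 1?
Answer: -50220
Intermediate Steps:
m = -1
a(u) = 8 + 2*u (a(u) = 2*u + 8 = 8 + 2*u)
(180 + a(m))*(-25 - 245) = (180 + (8 + 2*(-1)))*(-25 - 245) = (180 + (8 - 2))*(-270) = (180 + 6)*(-270) = 186*(-270) = -50220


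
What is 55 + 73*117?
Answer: 8596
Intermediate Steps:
55 + 73*117 = 55 + 8541 = 8596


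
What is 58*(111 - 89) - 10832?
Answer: -9556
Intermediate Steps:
58*(111 - 89) - 10832 = 58*22 - 10832 = 1276 - 10832 = -9556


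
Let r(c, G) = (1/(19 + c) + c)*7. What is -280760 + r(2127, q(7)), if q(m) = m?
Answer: -570559159/2146 ≈ -2.6587e+5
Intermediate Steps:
r(c, G) = 7*c + 7/(19 + c) (r(c, G) = (c + 1/(19 + c))*7 = 7*c + 7/(19 + c))
-280760 + r(2127, q(7)) = -280760 + 7*(1 + 2127² + 19*2127)/(19 + 2127) = -280760 + 7*(1 + 4524129 + 40413)/2146 = -280760 + 7*(1/2146)*4564543 = -280760 + 31951801/2146 = -570559159/2146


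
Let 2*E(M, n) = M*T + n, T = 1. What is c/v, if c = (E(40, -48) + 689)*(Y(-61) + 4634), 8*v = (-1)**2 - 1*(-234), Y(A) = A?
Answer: 5012008/47 ≈ 1.0664e+5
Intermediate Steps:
E(M, n) = M/2 + n/2 (E(M, n) = (M*1 + n)/2 = (M + n)/2 = M/2 + n/2)
v = 235/8 (v = ((-1)**2 - 1*(-234))/8 = (1 + 234)/8 = (1/8)*235 = 235/8 ≈ 29.375)
c = 3132505 (c = (((1/2)*40 + (1/2)*(-48)) + 689)*(-61 + 4634) = ((20 - 24) + 689)*4573 = (-4 + 689)*4573 = 685*4573 = 3132505)
c/v = 3132505/(235/8) = 3132505*(8/235) = 5012008/47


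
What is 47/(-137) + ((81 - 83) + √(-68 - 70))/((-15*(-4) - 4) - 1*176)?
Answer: -2683/8220 - I*√138/120 ≈ -0.3264 - 0.097895*I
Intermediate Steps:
47/(-137) + ((81 - 83) + √(-68 - 70))/((-15*(-4) - 4) - 1*176) = 47*(-1/137) + (-2 + √(-138))/((-5*(-12) - 4) - 176) = -47/137 + (-2 + I*√138)/((60 - 4) - 176) = -47/137 + (-2 + I*√138)/(56 - 176) = -47/137 + (-2 + I*√138)/(-120) = -47/137 + (-2 + I*√138)*(-1/120) = -47/137 + (1/60 - I*√138/120) = -2683/8220 - I*√138/120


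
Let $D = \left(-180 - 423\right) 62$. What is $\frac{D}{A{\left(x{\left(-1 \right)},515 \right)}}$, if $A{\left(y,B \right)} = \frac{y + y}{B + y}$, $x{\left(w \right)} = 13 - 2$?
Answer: $- \frac{9832518}{11} \approx -8.9387 \cdot 10^{5}$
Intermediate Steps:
$x{\left(w \right)} = 11$
$A{\left(y,B \right)} = \frac{2 y}{B + y}$
$D = -37386$ ($D = \left(-603\right) 62 = -37386$)
$\frac{D}{A{\left(x{\left(-1 \right)},515 \right)}} = - \frac{37386}{2 \cdot 11 \frac{1}{515 + 11}} = - \frac{37386}{2 \cdot 11 \cdot \frac{1}{526}} = - \frac{37386}{\frac{11}{263}} = \left(-37386\right) \frac{263}{11} = - \frac{9832518}{11}$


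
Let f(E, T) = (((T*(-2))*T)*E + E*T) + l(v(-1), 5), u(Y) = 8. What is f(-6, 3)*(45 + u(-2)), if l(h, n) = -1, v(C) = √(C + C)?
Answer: 4717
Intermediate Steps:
v(C) = √2*√C (v(C) = √(2*C) = √2*√C)
f(E, T) = -1 + E*T - 2*E*T² (f(E, T) = (((T*(-2))*T)*E + E*T) - 1 = (((-2*T)*T)*E + E*T) - 1 = ((-2*T²)*E + E*T) - 1 = (-2*E*T² + E*T) - 1 = (E*T - 2*E*T²) - 1 = -1 + E*T - 2*E*T²)
f(-6, 3)*(45 + u(-2)) = (-1 - 6*3 - 2*(-6)*3²)*(45 + 8) = (-1 - 18 - 2*(-6)*9)*53 = (-1 - 18 + 108)*53 = 89*53 = 4717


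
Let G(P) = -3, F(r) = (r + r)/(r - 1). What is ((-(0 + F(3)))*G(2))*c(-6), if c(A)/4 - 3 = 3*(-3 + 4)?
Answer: 216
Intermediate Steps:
F(r) = 2*r/(-1 + r) (F(r) = (2*r)/(-1 + r) = 2*r/(-1 + r))
c(A) = 24 (c(A) = 12 + 4*(3*(-3 + 4)) = 12 + 4*(3*1) = 12 + 4*3 = 12 + 12 = 24)
((-(0 + F(3)))*G(2))*c(-6) = (-(0 + 2*3/(-1 + 3))*(-3))*24 = (-(0 + 2*3/2)*(-3))*24 = (-(0 + 2*3*(½))*(-3))*24 = (-(0 + 3)*(-3))*24 = (-1*3*(-3))*24 = -3*(-3)*24 = 9*24 = 216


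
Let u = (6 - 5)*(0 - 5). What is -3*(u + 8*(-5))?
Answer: 135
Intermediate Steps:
u = -5 (u = 1*(-5) = -5)
-3*(u + 8*(-5)) = -3*(-5 + 8*(-5)) = -3*(-5 - 40) = -3*(-45) = 135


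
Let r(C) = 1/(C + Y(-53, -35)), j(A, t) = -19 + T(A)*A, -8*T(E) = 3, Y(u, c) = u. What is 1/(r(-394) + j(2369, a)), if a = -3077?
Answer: -3576/3244781 ≈ -0.0011021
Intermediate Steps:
T(E) = -3/8 (T(E) = -1/8*3 = -3/8)
j(A, t) = -19 - 3*A/8
r(C) = 1/(-53 + C) (r(C) = 1/(C - 53) = 1/(-53 + C))
1/(r(-394) + j(2369, a)) = 1/(1/(-53 - 394) + (-19 - 3/8*2369)) = 1/(1/(-447) + (-19 - 7107/8)) = 1/(-1/447 - 7259/8) = 1/(-3244781/3576) = -3576/3244781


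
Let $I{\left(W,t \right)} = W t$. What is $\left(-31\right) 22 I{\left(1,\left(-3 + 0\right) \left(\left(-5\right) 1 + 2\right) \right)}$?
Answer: $-6138$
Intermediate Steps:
$\left(-31\right) 22 I{\left(1,\left(-3 + 0\right) \left(\left(-5\right) 1 + 2\right) \right)} = \left(-31\right) 22 \cdot 1 \left(-3 + 0\right) \left(\left(-5\right) 1 + 2\right) = - 682 \cdot 1 \left(- 3 \left(-5 + 2\right)\right) = - 682 \cdot 1 \left(\left(-3\right) \left(-3\right)\right) = - 682 \cdot 1 \cdot 9 = \left(-682\right) 9 = -6138$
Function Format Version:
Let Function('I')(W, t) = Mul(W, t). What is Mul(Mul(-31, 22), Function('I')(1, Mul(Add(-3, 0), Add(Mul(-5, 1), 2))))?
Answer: -6138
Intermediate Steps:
Mul(Mul(-31, 22), Function('I')(1, Mul(Add(-3, 0), Add(Mul(-5, 1), 2)))) = Mul(Mul(-31, 22), Mul(1, Mul(Add(-3, 0), Add(Mul(-5, 1), 2)))) = Mul(-682, Mul(1, Mul(-3, Add(-5, 2)))) = Mul(-682, Mul(1, Mul(-3, -3))) = Mul(-682, Mul(1, 9)) = Mul(-682, 9) = -6138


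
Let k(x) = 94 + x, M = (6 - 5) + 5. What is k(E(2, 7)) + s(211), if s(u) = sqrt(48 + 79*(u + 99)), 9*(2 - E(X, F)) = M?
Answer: 286/3 + sqrt(24538) ≈ 251.98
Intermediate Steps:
M = 6 (M = 1 + 5 = 6)
E(X, F) = 4/3 (E(X, F) = 2 - 1/9*6 = 2 - 2/3 = 4/3)
s(u) = sqrt(7869 + 79*u) (s(u) = sqrt(48 + 79*(99 + u)) = sqrt(48 + (7821 + 79*u)) = sqrt(7869 + 79*u))
k(E(2, 7)) + s(211) = (94 + 4/3) + sqrt(7869 + 79*211) = 286/3 + sqrt(7869 + 16669) = 286/3 + sqrt(24538)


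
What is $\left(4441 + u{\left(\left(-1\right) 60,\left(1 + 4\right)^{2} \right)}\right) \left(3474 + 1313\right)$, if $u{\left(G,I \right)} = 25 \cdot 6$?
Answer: $21977117$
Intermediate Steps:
$u{\left(G,I \right)} = 150$
$\left(4441 + u{\left(\left(-1\right) 60,\left(1 + 4\right)^{2} \right)}\right) \left(3474 + 1313\right) = \left(4441 + 150\right) \left(3474 + 1313\right) = 4591 \cdot 4787 = 21977117$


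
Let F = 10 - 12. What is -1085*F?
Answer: 2170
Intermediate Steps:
F = -2
-1085*F = -1085*(-2) = 2170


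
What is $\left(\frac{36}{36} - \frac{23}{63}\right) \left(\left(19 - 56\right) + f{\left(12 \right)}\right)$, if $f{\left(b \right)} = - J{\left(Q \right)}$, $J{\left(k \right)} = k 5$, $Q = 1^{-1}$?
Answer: $- \frac{80}{3} \approx -26.667$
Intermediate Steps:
$Q = 1$
$J{\left(k \right)} = 5 k$
$f{\left(b \right)} = -5$ ($f{\left(b \right)} = - 5 \cdot 1 = \left(-1\right) 5 = -5$)
$\left(\frac{36}{36} - \frac{23}{63}\right) \left(\left(19 - 56\right) + f{\left(12 \right)}\right) = \left(\frac{36}{36} - \frac{23}{63}\right) \left(\left(19 - 56\right) - 5\right) = \left(36 \cdot \frac{1}{36} - \frac{23}{63}\right) \left(\left(19 - 56\right) - 5\right) = \left(1 - \frac{23}{63}\right) \left(-37 - 5\right) = \frac{40}{63} \left(-42\right) = - \frac{80}{3}$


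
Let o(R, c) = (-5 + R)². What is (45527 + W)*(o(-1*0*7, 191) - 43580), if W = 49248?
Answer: -4127925125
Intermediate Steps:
(45527 + W)*(o(-1*0*7, 191) - 43580) = (45527 + 49248)*((-5 - 1*0*7)² - 43580) = 94775*((-5 + 0*7)² - 43580) = 94775*((-5 + 0)² - 43580) = 94775*((-5)² - 43580) = 94775*(25 - 43580) = 94775*(-43555) = -4127925125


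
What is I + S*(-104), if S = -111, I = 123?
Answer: 11667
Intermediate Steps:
I + S*(-104) = 123 - 111*(-104) = 123 + 11544 = 11667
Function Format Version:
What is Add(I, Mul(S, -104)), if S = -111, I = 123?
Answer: 11667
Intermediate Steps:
Add(I, Mul(S, -104)) = Add(123, Mul(-111, -104)) = Add(123, 11544) = 11667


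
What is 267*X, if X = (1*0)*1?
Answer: 0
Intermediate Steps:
X = 0 (X = 0*1 = 0)
267*X = 267*0 = 0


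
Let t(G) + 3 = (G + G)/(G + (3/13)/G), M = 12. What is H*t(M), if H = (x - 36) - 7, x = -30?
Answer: 45771/625 ≈ 73.234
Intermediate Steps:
H = -73 (H = (-30 - 36) - 7 = -66 - 7 = -73)
t(G) = -3 + 2*G/(G + 3/(13*G)) (t(G) = -3 + (G + G)/(G + (3/13)/G) = -3 + (2*G)/(G + (3*(1/13))/G) = -3 + (2*G)/(G + 3/(13*G)) = -3 + 2*G/(G + 3/(13*G)))
H*t(M) = -73*(-9 - 13*12²)/(3 + 13*12²) = -73*(-9 - 13*144)/(3 + 13*144) = -73*(-9 - 1872)/(3 + 1872) = -73*(-1881)/1875 = -73*(-627/625) = 45771/625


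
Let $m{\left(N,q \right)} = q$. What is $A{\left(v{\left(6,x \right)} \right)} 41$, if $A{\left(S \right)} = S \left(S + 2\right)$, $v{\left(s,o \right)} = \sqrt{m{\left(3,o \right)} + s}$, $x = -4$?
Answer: $82 + 82 \sqrt{2} \approx 197.97$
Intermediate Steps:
$v{\left(s,o \right)} = \sqrt{o + s}$
$A{\left(S \right)} = S \left(2 + S\right)$
$A{\left(v{\left(6,x \right)} \right)} 41 = \sqrt{-4 + 6} \left(2 + \sqrt{-4 + 6}\right) 41 = \sqrt{2} \left(2 + \sqrt{2}\right) 41 = 41 \sqrt{2} \left(2 + \sqrt{2}\right)$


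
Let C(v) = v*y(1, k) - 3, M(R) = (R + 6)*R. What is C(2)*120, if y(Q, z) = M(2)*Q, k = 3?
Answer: 3480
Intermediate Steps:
M(R) = R*(6 + R) (M(R) = (6 + R)*R = R*(6 + R))
y(Q, z) = 16*Q (y(Q, z) = (2*(6 + 2))*Q = (2*8)*Q = 16*Q)
C(v) = -3 + 16*v (C(v) = v*(16*1) - 3 = v*16 - 3 = 16*v - 3 = -3 + 16*v)
C(2)*120 = (-3 + 16*2)*120 = (-3 + 32)*120 = 29*120 = 3480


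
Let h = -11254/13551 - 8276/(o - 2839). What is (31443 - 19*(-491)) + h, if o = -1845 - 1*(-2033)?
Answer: 1464763450894/35923701 ≈ 40774.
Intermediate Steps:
o = 188 (o = -1845 + 2033 = 188)
h = 82313722/35923701 (h = -11254/13551 - 8276/(188 - 2839) = -11254*1/13551 - 8276/(-2651) = -11254/13551 - 8276*(-1/2651) = -11254/13551 + 8276/2651 = 82313722/35923701 ≈ 2.2913)
(31443 - 19*(-491)) + h = (31443 - 19*(-491)) + 82313722/35923701 = (31443 + 9329) + 82313722/35923701 = 40772 + 82313722/35923701 = 1464763450894/35923701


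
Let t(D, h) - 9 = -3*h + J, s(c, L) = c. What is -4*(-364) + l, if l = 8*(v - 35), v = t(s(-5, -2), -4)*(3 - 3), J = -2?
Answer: 1176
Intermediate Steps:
t(D, h) = 7 - 3*h (t(D, h) = 9 + (-3*h - 2) = 9 + (-2 - 3*h) = 7 - 3*h)
v = 0 (v = (7 - 3*(-4))*(3 - 3) = (7 + 12)*0 = 19*0 = 0)
l = -280 (l = 8*(0 - 35) = 8*(-35) = -280)
-4*(-364) + l = -4*(-364) - 280 = 1456 - 280 = 1176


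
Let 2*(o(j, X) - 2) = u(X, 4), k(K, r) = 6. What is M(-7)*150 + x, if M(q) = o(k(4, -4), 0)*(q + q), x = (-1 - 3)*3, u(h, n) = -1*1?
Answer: -3162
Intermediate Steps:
u(h, n) = -1
o(j, X) = 3/2 (o(j, X) = 2 + (½)*(-1) = 2 - ½ = 3/2)
x = -12 (x = -4*3 = -12)
M(q) = 3*q (M(q) = 3*(q + q)/2 = 3*(2*q)/2 = 3*q)
M(-7)*150 + x = (3*(-7))*150 - 12 = -21*150 - 12 = -3150 - 12 = -3162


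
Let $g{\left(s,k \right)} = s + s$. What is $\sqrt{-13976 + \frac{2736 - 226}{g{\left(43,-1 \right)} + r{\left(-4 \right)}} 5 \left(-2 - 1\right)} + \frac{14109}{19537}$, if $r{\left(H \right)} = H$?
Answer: $\frac{14109}{19537} + \frac{i \sqrt{24265481}}{41} \approx 0.72217 + 120.15 i$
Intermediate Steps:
$g{\left(s,k \right)} = 2 s$
$\sqrt{-13976 + \frac{2736 - 226}{g{\left(43,-1 \right)} + r{\left(-4 \right)}} 5 \left(-2 - 1\right)} + \frac{14109}{19537} = \sqrt{-13976 + \frac{2736 - 226}{2 \cdot 43 - 4} \cdot 5 \left(-2 - 1\right)} + \frac{14109}{19537} = \sqrt{-13976 + \frac{2510}{86 - 4} \cdot 5 \left(-3\right)} + 14109 \cdot \frac{1}{19537} = \sqrt{-13976 + \frac{2510}{82} \left(-15\right)} + \frac{14109}{19537} = \sqrt{-13976 + 2510 \cdot \frac{1}{82} \left(-15\right)} + \frac{14109}{19537} = \sqrt{-13976 + \frac{1255}{41} \left(-15\right)} + \frac{14109}{19537} = \sqrt{-13976 - \frac{18825}{41}} + \frac{14109}{19537} = \sqrt{- \frac{591841}{41}} + \frac{14109}{19537} = \frac{i \sqrt{24265481}}{41} + \frac{14109}{19537} = \frac{14109}{19537} + \frac{i \sqrt{24265481}}{41}$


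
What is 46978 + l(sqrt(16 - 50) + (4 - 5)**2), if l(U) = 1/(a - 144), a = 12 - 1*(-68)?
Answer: 3006591/64 ≈ 46978.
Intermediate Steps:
a = 80 (a = 12 + 68 = 80)
l(U) = -1/64 (l(U) = 1/(80 - 144) = 1/(-64) = -1/64)
46978 + l(sqrt(16 - 50) + (4 - 5)**2) = 46978 - 1/64 = 3006591/64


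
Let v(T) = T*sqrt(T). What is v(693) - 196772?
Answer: -196772 + 2079*sqrt(77) ≈ -1.7853e+5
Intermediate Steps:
v(T) = T**(3/2)
v(693) - 196772 = 693**(3/2) - 196772 = 2079*sqrt(77) - 196772 = -196772 + 2079*sqrt(77)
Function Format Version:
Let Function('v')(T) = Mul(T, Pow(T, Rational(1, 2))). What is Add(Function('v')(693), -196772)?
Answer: Add(-196772, Mul(2079, Pow(77, Rational(1, 2)))) ≈ -1.7853e+5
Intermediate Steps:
Function('v')(T) = Pow(T, Rational(3, 2))
Add(Function('v')(693), -196772) = Add(Pow(693, Rational(3, 2)), -196772) = Add(Mul(2079, Pow(77, Rational(1, 2))), -196772) = Add(-196772, Mul(2079, Pow(77, Rational(1, 2))))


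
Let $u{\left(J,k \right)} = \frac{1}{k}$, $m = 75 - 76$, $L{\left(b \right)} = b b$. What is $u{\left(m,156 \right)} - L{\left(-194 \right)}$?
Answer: $- \frac{5871215}{156} \approx -37636.0$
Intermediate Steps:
$L{\left(b \right)} = b^{2}$
$m = -1$ ($m = 75 - 76 = -1$)
$u{\left(m,156 \right)} - L{\left(-194 \right)} = \frac{1}{156} - \left(-194\right)^{2} = \frac{1}{156} - 37636 = - \frac{5871215}{156}$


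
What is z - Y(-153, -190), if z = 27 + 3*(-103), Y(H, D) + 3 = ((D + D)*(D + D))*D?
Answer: 27435721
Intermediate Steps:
Y(H, D) = -3 + 4*D³ (Y(H, D) = -3 + ((D + D)*(D + D))*D = -3 + ((2*D)*(2*D))*D = -3 + (4*D²)*D = -3 + 4*D³)
z = -282 (z = 27 - 309 = -282)
z - Y(-153, -190) = -282 - (-3 + 4*(-190)³) = -282 - (-3 + 4*(-6859000)) = -282 - (-3 - 27436000) = -282 - 1*(-27436003) = -282 + 27436003 = 27435721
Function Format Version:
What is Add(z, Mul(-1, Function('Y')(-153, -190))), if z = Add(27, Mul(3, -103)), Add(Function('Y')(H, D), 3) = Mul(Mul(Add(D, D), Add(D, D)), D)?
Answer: 27435721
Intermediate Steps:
Function('Y')(H, D) = Add(-3, Mul(4, Pow(D, 3))) (Function('Y')(H, D) = Add(-3, Mul(Mul(Add(D, D), Add(D, D)), D)) = Add(-3, Mul(Mul(Mul(2, D), Mul(2, D)), D)) = Add(-3, Mul(Mul(4, Pow(D, 2)), D)) = Add(-3, Mul(4, Pow(D, 3))))
z = -282 (z = Add(27, -309) = -282)
Add(z, Mul(-1, Function('Y')(-153, -190))) = Add(-282, Mul(-1, Add(-3, Mul(4, Pow(-190, 3))))) = Add(-282, Mul(-1, Add(-3, Mul(4, -6859000)))) = Add(-282, Mul(-1, Add(-3, -27436000))) = Add(-282, Mul(-1, -27436003)) = Add(-282, 27436003) = 27435721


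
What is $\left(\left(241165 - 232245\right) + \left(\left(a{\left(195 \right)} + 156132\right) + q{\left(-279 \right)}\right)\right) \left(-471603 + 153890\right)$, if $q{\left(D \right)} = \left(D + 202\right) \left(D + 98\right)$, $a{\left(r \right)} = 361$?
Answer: $-56981826550$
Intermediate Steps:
$q{\left(D \right)} = \left(98 + D\right) \left(202 + D\right)$ ($q{\left(D \right)} = \left(202 + D\right) \left(98 + D\right) = \left(98 + D\right) \left(202 + D\right)$)
$\left(\left(241165 - 232245\right) + \left(\left(a{\left(195 \right)} + 156132\right) + q{\left(-279 \right)}\right)\right) \left(-471603 + 153890\right) = \left(\left(241165 - 232245\right) + \left(\left(361 + 156132\right) + \left(19796 + \left(-279\right)^{2} + 300 \left(-279\right)\right)\right)\right) \left(-471603 + 153890\right) = \left(\left(241165 - 232245\right) + \left(156493 + \left(19796 + 77841 - 83700\right)\right)\right) \left(-317713\right) = \left(8920 + \left(156493 + 13937\right)\right) \left(-317713\right) = \left(8920 + 170430\right) \left(-317713\right) = 179350 \left(-317713\right) = -56981826550$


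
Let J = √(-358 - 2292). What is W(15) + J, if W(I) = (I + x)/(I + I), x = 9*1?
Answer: ⅘ + 5*I*√106 ≈ 0.8 + 51.478*I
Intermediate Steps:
x = 9
J = 5*I*√106 (J = √(-2650) = 5*I*√106 ≈ 51.478*I)
W(I) = (9 + I)/(2*I) (W(I) = (I + 9)/(I + I) = (9 + I)/((2*I)) = (9 + I)*(1/(2*I)) = (9 + I)/(2*I))
W(15) + J = (½)*(9 + 15)/15 + 5*I*√106 = (½)*(1/15)*24 + 5*I*√106 = ⅘ + 5*I*√106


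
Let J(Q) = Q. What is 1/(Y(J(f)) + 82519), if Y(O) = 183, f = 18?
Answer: 1/82702 ≈ 1.2092e-5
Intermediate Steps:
1/(Y(J(f)) + 82519) = 1/(183 + 82519) = 1/82702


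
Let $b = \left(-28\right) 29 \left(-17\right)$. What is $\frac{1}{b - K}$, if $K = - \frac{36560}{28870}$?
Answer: $\frac{2887}{39855804} \approx 7.2436 \cdot 10^{-5}$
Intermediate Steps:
$b = 13804$ ($b = \left(-812\right) \left(-17\right) = 13804$)
$K = - \frac{3656}{2887}$ ($K = \left(-36560\right) \frac{1}{28870} = - \frac{3656}{2887} \approx -1.2664$)
$\frac{1}{b - K} = \frac{1}{13804 - - \frac{3656}{2887}} = \frac{1}{13804 + \frac{3656}{2887}} = \frac{1}{\frac{39855804}{2887}} = \frac{2887}{39855804}$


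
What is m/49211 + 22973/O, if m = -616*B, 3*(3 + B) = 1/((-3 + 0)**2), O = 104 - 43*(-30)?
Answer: 30592852501/1852203618 ≈ 16.517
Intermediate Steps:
O = 1394 (O = 104 + 1290 = 1394)
B = -80/27 (B = -3 + 1/(3*((-3 + 0)**2)) = -3 + 1/(3*((-3)**2)) = -3 + (1/3)/9 = -3 + (1/3)*(1/9) = -3 + 1/27 = -80/27 ≈ -2.9630)
m = 49280/27 (m = -616*(-80/27) = 49280/27 ≈ 1825.2)
m/49211 + 22973/O = (49280/27)/49211 + 22973/1394 = (49280/27)*(1/49211) + 22973*(1/1394) = 49280/1328697 + 22973/1394 = 30592852501/1852203618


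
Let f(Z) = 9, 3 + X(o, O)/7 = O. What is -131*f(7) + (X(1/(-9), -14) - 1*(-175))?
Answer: -1123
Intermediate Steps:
X(o, O) = -21 + 7*O
-131*f(7) + (X(1/(-9), -14) - 1*(-175)) = -131*9 + ((-21 + 7*(-14)) - 1*(-175)) = -1179 + ((-21 - 98) + 175) = -1179 + (-119 + 175) = -1179 + 56 = -1123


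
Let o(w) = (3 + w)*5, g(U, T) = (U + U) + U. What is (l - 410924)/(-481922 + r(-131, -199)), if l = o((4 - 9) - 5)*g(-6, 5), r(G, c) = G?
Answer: 410294/482053 ≈ 0.85114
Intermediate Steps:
g(U, T) = 3*U (g(U, T) = 2*U + U = 3*U)
o(w) = 15 + 5*w
l = 630 (l = (15 + 5*((4 - 9) - 5))*(3*(-6)) = (15 + 5*(-5 - 5))*(-18) = (15 + 5*(-10))*(-18) = (15 - 50)*(-18) = -35*(-18) = 630)
(l - 410924)/(-481922 + r(-131, -199)) = (630 - 410924)/(-481922 - 131) = -410294/(-482053) = -410294*(-1/482053) = 410294/482053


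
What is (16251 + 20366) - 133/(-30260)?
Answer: 1108030553/30260 ≈ 36617.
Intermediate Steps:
(16251 + 20366) - 133/(-30260) = 36617 - 133*(-1/30260) = 36617 + 133/30260 = 1108030553/30260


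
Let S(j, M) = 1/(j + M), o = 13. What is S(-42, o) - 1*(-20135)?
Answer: 583914/29 ≈ 20135.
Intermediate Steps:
S(j, M) = 1/(M + j)
S(-42, o) - 1*(-20135) = 1/(13 - 42) - 1*(-20135) = 1/(-29) + 20135 = -1/29 + 20135 = 583914/29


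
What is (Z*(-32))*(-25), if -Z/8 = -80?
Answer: 512000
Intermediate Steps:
Z = 640 (Z = -8*(-80) = 640)
(Z*(-32))*(-25) = (640*(-32))*(-25) = -20480*(-25) = 512000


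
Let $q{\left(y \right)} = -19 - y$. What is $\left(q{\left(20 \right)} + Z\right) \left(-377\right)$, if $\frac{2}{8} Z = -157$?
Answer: $251459$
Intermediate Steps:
$Z = -628$ ($Z = 4 \left(-157\right) = -628$)
$\left(q{\left(20 \right)} + Z\right) \left(-377\right) = \left(\left(-19 - 20\right) - 628\right) \left(-377\right) = \left(-39 - 628\right) \left(-377\right) = \left(-667\right) \left(-377\right) = 251459$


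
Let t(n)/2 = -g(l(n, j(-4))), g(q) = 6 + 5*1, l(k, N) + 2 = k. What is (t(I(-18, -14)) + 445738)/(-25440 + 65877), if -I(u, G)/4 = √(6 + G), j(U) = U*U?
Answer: 49524/4493 ≈ 11.022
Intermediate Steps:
j(U) = U²
l(k, N) = -2 + k
g(q) = 11 (g(q) = 6 + 5 = 11)
I(u, G) = -4*√(6 + G)
t(n) = -22 (t(n) = 2*(-1*11) = 2*(-11) = -22)
(t(I(-18, -14)) + 445738)/(-25440 + 65877) = (-22 + 445738)/(-25440 + 65877) = 445716/40437 = 445716*(1/40437) = 49524/4493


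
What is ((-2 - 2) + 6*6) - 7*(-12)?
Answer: 116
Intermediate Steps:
((-2 - 2) + 6*6) - 7*(-12) = (-4 + 36) + 84 = 32 + 84 = 116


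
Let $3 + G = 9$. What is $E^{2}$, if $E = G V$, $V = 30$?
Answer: $32400$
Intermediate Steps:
$G = 6$ ($G = -3 + 9 = 6$)
$E = 180$ ($E = 6 \cdot 30 = 180$)
$E^{2} = 180^{2} = 32400$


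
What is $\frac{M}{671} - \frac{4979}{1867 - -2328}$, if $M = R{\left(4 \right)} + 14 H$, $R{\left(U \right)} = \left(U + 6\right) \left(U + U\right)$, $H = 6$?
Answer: $- \frac{2652929}{2814845} \approx -0.94248$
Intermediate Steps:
$R{\left(U \right)} = 2 U \left(6 + U\right)$ ($R{\left(U \right)} = \left(6 + U\right) 2 U = 2 U \left(6 + U\right)$)
$M = 164$ ($M = 2 \cdot 4 \left(6 + 4\right) + 14 \cdot 6 = 2 \cdot 4 \cdot 10 + 84 = 80 + 84 = 164$)
$\frac{M}{671} - \frac{4979}{1867 - -2328} = \frac{164}{671} - \frac{4979}{1867 - -2328} = 164 \cdot \frac{1}{671} - \frac{4979}{1867 + 2328} = \frac{164}{671} - \frac{4979}{4195} = - \frac{2652929}{2814845}$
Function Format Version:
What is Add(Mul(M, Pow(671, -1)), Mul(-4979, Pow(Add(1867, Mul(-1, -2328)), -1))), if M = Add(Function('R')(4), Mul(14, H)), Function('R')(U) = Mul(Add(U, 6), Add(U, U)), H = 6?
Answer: Rational(-2652929, 2814845) ≈ -0.94248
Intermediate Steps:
Function('R')(U) = Mul(2, U, Add(6, U)) (Function('R')(U) = Mul(Add(6, U), Mul(2, U)) = Mul(2, U, Add(6, U)))
M = 164 (M = Add(Mul(2, 4, Add(6, 4)), Mul(14, 6)) = Add(Mul(2, 4, 10), 84) = Add(80, 84) = 164)
Add(Mul(M, Pow(671, -1)), Mul(-4979, Pow(Add(1867, Mul(-1, -2328)), -1))) = Add(Mul(164, Pow(671, -1)), Mul(-4979, Pow(Add(1867, Mul(-1, -2328)), -1))) = Add(Mul(164, Rational(1, 671)), Mul(-4979, Pow(Add(1867, 2328), -1))) = Add(Rational(164, 671), Mul(-4979, Pow(4195, -1))) = Add(Rational(164, 671), Mul(-4979, Rational(1, 4195))) = Add(Rational(164, 671), Rational(-4979, 4195)) = Rational(-2652929, 2814845)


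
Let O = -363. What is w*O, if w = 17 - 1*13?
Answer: -1452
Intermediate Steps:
w = 4 (w = 17 - 13 = 4)
w*O = 4*(-363) = -1452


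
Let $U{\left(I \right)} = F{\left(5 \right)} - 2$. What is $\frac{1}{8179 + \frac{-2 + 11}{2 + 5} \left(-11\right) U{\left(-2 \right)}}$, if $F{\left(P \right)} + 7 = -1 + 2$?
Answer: $\frac{7}{58045} \approx 0.0001206$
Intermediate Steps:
$F{\left(P \right)} = -6$ ($F{\left(P \right)} = -7 + \left(-1 + 2\right) = -7 + 1 = -6$)
$U{\left(I \right)} = -8$ ($U{\left(I \right)} = -6 - 2 = -8$)
$\frac{1}{8179 + \frac{-2 + 11}{2 + 5} \left(-11\right) U{\left(-2 \right)}} = \frac{1}{8179 + \frac{-2 + 11}{2 + 5} \left(-11\right) \left(-8\right)} = \frac{1}{8179 + \frac{9}{7} \left(-11\right) \left(-8\right)} = \frac{1}{8179 - - \frac{792}{7}} = \frac{1}{8179 + \frac{792}{7}} = \frac{1}{\frac{58045}{7}} = \frac{7}{58045}$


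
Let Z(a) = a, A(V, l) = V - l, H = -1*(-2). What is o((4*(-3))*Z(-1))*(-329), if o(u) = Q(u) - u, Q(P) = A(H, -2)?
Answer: 2632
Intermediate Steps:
H = 2
Q(P) = 4 (Q(P) = 2 - 1*(-2) = 2 + 2 = 4)
o(u) = 4 - u
o((4*(-3))*Z(-1))*(-329) = (4 - 4*(-3)*(-1))*(-329) = (4 - (-12)*(-1))*(-329) = (4 - 1*12)*(-329) = (4 - 12)*(-329) = -8*(-329) = 2632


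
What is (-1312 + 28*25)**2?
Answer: 374544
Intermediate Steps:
(-1312 + 28*25)**2 = (-1312 + 700)**2 = (-612)**2 = 374544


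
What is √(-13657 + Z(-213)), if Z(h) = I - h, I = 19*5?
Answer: I*√13349 ≈ 115.54*I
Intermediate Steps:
I = 95
Z(h) = 95 - h
√(-13657 + Z(-213)) = √(-13657 + (95 - 1*(-213))) = √(-13657 + (95 + 213)) = √(-13657 + 308) = √(-13349) = I*√13349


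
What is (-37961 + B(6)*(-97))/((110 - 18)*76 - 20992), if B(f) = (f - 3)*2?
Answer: 38543/14000 ≈ 2.7531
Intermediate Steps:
B(f) = -6 + 2*f (B(f) = (-3 + f)*2 = -6 + 2*f)
(-37961 + B(6)*(-97))/((110 - 18)*76 - 20992) = (-37961 + (-6 + 2*6)*(-97))/((110 - 18)*76 - 20992) = (-37961 + (-6 + 12)*(-97))/(92*76 - 20992) = (-37961 + 6*(-97))/(6992 - 20992) = (-37961 - 582)/(-14000) = -38543*(-1/14000) = 38543/14000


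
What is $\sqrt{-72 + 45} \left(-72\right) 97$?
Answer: $- 20952 i \sqrt{3} \approx - 36290.0 i$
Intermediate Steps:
$\sqrt{-72 + 45} \left(-72\right) 97 = \sqrt{-27} \left(-72\right) 97 = 3 i \sqrt{3} \left(-72\right) 97 = - 216 i \sqrt{3} \cdot 97 = - 20952 i \sqrt{3}$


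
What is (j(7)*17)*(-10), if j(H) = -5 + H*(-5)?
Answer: 6800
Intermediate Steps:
j(H) = -5 - 5*H
(j(7)*17)*(-10) = ((-5 - 5*7)*17)*(-10) = ((-5 - 35)*17)*(-10) = -40*17*(-10) = -680*(-10) = 6800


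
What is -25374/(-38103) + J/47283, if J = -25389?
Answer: 25817975/200180461 ≈ 0.12897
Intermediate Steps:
-25374/(-38103) + J/47283 = -25374/(-38103) - 25389/47283 = -25374*(-1/38103) - 25389*1/47283 = 8458/12701 - 8463/15761 = 25817975/200180461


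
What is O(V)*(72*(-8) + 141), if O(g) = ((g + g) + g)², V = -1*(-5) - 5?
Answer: 0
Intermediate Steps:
V = 0 (V = 5 - 5 = 0)
O(g) = 9*g² (O(g) = (2*g + g)² = (3*g)² = 9*g²)
O(V)*(72*(-8) + 141) = (9*0²)*(72*(-8) + 141) = (9*0)*(-576 + 141) = 0*(-435) = 0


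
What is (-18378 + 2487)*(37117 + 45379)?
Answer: -1310943936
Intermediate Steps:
(-18378 + 2487)*(37117 + 45379) = -15891*82496 = -1310943936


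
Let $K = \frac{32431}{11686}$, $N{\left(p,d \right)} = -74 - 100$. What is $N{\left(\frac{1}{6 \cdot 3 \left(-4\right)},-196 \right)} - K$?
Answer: $- \frac{2065795}{11686} \approx -176.78$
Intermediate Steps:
$N{\left(p,d \right)} = -174$
$K = \frac{32431}{11686}$ ($K = 32431 \cdot \frac{1}{11686} = \frac{32431}{11686} \approx 2.7752$)
$N{\left(\frac{1}{6 \cdot 3 \left(-4\right)},-196 \right)} - K = -174 - \frac{32431}{11686} = - \frac{2065795}{11686}$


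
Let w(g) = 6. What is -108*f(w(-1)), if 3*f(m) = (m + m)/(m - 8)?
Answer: 216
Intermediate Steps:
f(m) = 2*m/(3*(-8 + m)) (f(m) = ((m + m)/(m - 8))/3 = ((2*m)/(-8 + m))/3 = (2*m/(-8 + m))/3 = 2*m/(3*(-8 + m)))
-108*f(w(-1)) = -72*6/(-8 + 6) = -72*6/(-2) = -72*6*(-1)/2 = -108*(-2) = 216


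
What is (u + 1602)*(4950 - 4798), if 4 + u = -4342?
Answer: -417088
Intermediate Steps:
u = -4346 (u = -4 - 4342 = -4346)
(u + 1602)*(4950 - 4798) = (-4346 + 1602)*(4950 - 4798) = -2744*152 = -417088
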